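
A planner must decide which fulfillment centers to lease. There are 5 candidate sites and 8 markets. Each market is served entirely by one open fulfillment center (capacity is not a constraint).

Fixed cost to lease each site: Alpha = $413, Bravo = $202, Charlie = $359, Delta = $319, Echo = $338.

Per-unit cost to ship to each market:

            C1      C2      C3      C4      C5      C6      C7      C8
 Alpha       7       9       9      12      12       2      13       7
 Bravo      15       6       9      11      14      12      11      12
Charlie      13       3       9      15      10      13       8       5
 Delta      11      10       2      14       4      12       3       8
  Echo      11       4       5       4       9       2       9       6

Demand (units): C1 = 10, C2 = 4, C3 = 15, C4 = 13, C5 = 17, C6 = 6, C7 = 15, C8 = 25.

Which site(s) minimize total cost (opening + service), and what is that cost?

Open Echo only; minimum total cost 1041.

For any fixed open set, each market goes to its cheapest open site; total = fixed + service.
{Echo}: C1→Echo 11·10=110, C2→Echo 4·4=16, C3→Echo 5·15=75, C4→Echo 4·13=52, C5→Echo 9·17=153, C6→Echo 2·6=12, C7→Echo 9·15=135, C8→Echo 6·25=150. Service 703; fixed 338; total 1041.
{Delta}: service 747 + fixed 319 = 1066
{Delta, Echo}: service 483 + fixed 657 = 1140
{Alpha, Bravo, Charlie, Delta, Echo}: C1→Alpha 7·10=70, C2→Charlie 3·4=12, C3→Delta 2·15=30, C4→Echo 4·13=52, C5→Delta 4·17=68, C6→Alpha 2·6=12, C7→Delta 3·15=45, C8→Charlie 5·25=125. Service 414; fixed 1631; total 2045.
No other subset beats 1041.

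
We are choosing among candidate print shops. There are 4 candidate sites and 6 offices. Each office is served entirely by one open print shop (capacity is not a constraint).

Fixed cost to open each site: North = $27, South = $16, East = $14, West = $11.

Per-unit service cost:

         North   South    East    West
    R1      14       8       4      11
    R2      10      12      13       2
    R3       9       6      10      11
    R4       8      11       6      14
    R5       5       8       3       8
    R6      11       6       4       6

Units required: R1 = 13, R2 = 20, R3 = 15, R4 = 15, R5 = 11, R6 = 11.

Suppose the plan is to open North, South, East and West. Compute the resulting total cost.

Each office is assigned to its cheapest site among the open ones.
{North, South, East, West}: R1→East 4·13=52, R2→West 2·20=40, R3→South 6·15=90, R4→East 6·15=90, R5→East 3·11=33, R6→East 4·11=44. Service 349; fixed 68; total 417.

Total cost: 417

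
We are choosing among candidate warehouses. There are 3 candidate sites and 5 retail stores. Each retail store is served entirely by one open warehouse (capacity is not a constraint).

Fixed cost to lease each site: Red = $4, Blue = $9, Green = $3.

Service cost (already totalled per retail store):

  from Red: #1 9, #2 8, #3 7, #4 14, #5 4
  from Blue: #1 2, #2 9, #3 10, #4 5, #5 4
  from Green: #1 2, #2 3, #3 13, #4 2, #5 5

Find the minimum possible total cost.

For any fixed open set, each retail store goes to its cheapest open site; total = fixed + service.
{Red, Green}: #1→Green 2, #2→Green 3, #3→Red 7, #4→Green 2, #5→Red 4. Service 18; fixed 7; total 25.
{Green}: #1→Green 2, #2→Green 3, #3→Green 13, #4→Green 2, #5→Green 5. Service 25; fixed 3; total 28.
{Blue, Green}: #1→Blue 2, #2→Green 3, #3→Blue 10, #4→Green 2, #5→Blue 4. Service 21; fixed 12; total 33.
{Red, Blue, Green}: service 18 + fixed 16 = 34
No other subset beats 25.

Minimum total cost: 25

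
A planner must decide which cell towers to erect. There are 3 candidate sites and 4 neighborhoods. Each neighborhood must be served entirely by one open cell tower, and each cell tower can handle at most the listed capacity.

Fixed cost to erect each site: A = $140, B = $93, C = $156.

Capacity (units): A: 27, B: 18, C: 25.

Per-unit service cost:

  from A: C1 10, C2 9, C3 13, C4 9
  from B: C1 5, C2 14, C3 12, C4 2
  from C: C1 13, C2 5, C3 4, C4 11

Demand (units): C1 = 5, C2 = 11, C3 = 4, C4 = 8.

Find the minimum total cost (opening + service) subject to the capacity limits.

Open {B, C}: C1→B 5·5=25, C2→C 5·11=55, C3→C 4·4=16, C4→B 2·8=16.
Loads: B carries 13/18, C carries 15/25. Service 112; fixed 249; total 361.
Next best feasible plan costs 393.

Minimum total cost: 361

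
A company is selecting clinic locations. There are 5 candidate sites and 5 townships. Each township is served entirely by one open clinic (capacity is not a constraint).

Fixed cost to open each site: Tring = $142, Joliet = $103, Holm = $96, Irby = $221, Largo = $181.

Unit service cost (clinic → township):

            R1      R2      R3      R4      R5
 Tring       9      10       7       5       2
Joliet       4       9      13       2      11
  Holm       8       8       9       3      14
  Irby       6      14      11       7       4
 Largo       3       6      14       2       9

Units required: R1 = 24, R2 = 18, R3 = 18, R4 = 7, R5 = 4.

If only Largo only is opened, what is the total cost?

Each township is assigned to its cheapest site among the open ones.
{Largo}: R1→Largo 3·24=72, R2→Largo 6·18=108, R3→Largo 14·18=252, R4→Largo 2·7=14, R5→Largo 9·4=36. Service 482; fixed 181; total 663.

Total cost: 663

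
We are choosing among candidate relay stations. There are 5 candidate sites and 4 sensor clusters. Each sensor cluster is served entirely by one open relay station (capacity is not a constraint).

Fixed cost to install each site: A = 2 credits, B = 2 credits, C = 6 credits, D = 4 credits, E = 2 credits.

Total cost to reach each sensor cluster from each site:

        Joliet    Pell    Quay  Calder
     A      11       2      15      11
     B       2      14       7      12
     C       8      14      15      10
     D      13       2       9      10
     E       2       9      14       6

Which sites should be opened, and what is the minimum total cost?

For any fixed open set, each sensor cluster goes to its cheapest open site; total = fixed + service.
{A, B, E}: Joliet→B 2, Pell→A 2, Quay→B 7, Calder→E 6. Service 17; fixed 6; total 23.
{B, D, E}: service 17 + fixed 8 = 25
{D, E}: service 19 + fixed 6 = 25
{A, B, C, D, E}: service 17 + fixed 16 = 33
No other subset beats 23.

Open A, B and E; minimum total cost 23.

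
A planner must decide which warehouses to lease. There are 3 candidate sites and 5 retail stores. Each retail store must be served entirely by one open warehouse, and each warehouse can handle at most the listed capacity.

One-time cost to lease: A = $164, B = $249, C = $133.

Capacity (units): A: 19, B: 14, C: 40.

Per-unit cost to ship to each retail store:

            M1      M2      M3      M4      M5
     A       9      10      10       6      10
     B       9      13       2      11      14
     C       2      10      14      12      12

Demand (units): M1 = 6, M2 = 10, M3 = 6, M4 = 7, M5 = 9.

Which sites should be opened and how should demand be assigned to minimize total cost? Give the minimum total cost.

Open {C}: M1→C 2·6=12, M2→C 10·10=100, M3→C 14·6=84, M4→C 12·7=84, M5→C 12·9=108.
Loads: C carries 38/40. Service 388; fixed 133; total 521.
Next best feasible plan costs 619.

Minimum total cost: 521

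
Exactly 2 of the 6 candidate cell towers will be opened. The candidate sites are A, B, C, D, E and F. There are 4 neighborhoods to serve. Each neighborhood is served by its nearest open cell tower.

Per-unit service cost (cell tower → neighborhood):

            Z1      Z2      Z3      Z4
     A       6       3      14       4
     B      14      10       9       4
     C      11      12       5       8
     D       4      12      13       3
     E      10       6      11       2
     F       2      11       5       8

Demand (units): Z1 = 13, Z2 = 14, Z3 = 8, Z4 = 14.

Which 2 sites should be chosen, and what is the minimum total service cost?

With exactly 2 open, each neighborhood uses its cheapest among the chosen.
{A, F}: Z1→F 2·13=26, Z2→A 3·14=42, Z3→F 5·8=40, Z4→A 4·14=56. Service cost 164.
{E, F}: service cost 178
{A, C}: service cost 216
Among all 15 size-2 choices, {A, F} is lowest.

Choose A and F; total service cost 164.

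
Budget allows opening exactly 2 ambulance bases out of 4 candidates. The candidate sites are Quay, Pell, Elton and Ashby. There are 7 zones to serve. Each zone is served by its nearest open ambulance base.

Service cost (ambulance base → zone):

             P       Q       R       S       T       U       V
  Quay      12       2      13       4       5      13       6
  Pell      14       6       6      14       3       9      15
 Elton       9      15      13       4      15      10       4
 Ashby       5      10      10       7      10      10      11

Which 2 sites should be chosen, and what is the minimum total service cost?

With exactly 2 open, each zone uses its cheapest among the chosen.
{Pell, Elton}: P→Elton 9, Q→Pell 6, R→Pell 6, S→Elton 4, T→Pell 3, U→Pell 9, V→Elton 4. Service cost 41.
{Quay, Pell}: service cost 42
{Quay, Ashby}: service cost 42
Among all 6 size-2 choices, {Pell, Elton} is lowest.

Choose Pell and Elton; total service cost 41.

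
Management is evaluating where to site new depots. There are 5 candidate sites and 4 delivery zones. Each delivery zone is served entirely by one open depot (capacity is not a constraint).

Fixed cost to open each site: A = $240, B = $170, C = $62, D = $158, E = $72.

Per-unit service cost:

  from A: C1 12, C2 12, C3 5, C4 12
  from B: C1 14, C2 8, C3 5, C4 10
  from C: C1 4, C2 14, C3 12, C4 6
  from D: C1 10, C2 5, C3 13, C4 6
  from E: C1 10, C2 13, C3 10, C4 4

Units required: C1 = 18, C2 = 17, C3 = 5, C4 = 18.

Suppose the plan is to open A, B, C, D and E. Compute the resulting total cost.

Each delivery zone is assigned to its cheapest site among the open ones.
{A, B, C, D, E}: C1→C 4·18=72, C2→D 5·17=85, C3→A 5·5=25, C4→E 4·18=72. Service 254; fixed 702; total 956.

Total cost: 956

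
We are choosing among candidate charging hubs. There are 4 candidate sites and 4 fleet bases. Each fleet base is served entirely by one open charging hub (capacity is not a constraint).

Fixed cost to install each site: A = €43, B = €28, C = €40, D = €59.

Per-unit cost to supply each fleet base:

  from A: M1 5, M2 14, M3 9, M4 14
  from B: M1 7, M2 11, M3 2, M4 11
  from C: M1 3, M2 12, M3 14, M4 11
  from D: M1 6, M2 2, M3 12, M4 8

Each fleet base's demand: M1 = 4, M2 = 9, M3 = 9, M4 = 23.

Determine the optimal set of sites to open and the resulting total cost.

For any fixed open set, each fleet base goes to its cheapest open site; total = fixed + service.
{B, D}: M1→D 6·4=24, M2→D 2·9=18, M3→B 2·9=18, M4→D 8·23=184. Service 244; fixed 87; total 331.
{B, C, D}: service 232 + fixed 127 = 359
{A, B, D}: service 240 + fixed 130 = 370
{A, B, C, D}: service 232 + fixed 170 = 402
(All 15 nonempty subsets were checked; B and D is lowest.)

Open B and D; minimum total cost 331.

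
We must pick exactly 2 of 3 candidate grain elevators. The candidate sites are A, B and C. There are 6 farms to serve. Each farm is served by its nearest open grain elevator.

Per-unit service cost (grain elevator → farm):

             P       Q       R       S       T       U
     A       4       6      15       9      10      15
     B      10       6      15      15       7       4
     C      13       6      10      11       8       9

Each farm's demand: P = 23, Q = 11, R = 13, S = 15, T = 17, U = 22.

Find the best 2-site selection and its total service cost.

With exactly 2 open, each farm uses its cheapest among the chosen.
{A, B}: P→A 4·23=92, Q→A 6·11=66, R→A 15·13=195, S→A 9·15=135, T→B 7·17=119, U→B 4·22=88. Service cost 695.
{A, C}: service cost 757
{B, C}: service cost 798
Among all 3 size-2 choices, {A, B} is lowest.

Choose A and B; total service cost 695.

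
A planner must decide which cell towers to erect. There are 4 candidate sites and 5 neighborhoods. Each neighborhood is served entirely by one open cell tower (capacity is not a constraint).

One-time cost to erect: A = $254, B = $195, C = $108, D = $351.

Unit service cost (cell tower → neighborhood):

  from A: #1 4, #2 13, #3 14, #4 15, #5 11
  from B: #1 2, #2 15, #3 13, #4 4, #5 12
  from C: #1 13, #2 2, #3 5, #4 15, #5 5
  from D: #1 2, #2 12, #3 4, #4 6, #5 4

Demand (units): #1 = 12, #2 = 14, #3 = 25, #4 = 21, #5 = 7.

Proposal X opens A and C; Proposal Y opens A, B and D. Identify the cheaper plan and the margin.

Proposal X: {A, C}: #1→A 4·12=48, #2→C 2·14=28, #3→C 5·25=125, #4→A 15·21=315, #5→C 5·7=35. Service 551; fixed 362; total 913.
Proposal Y: {A, B, D}: #1→B 2·12=24, #2→D 12·14=168, #3→D 4·25=100, #4→B 4·21=84, #5→D 4·7=28. Service 404; fixed 800; total 1204.
Difference: |913 − 1204| = 291.

Proposal X is cheaper by 291.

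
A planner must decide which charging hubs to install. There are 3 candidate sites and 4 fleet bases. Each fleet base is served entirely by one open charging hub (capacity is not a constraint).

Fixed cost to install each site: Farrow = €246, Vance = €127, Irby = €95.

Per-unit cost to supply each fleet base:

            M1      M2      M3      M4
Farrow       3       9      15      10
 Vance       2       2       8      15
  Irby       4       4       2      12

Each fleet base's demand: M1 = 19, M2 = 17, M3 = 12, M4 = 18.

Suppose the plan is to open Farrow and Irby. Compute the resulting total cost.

Total cost: 670

Each fleet base is assigned to its cheapest site among the open ones.
{Farrow, Irby}: M1→Farrow 3·19=57, M2→Irby 4·17=68, M3→Irby 2·12=24, M4→Farrow 10·18=180. Service 329; fixed 341; total 670.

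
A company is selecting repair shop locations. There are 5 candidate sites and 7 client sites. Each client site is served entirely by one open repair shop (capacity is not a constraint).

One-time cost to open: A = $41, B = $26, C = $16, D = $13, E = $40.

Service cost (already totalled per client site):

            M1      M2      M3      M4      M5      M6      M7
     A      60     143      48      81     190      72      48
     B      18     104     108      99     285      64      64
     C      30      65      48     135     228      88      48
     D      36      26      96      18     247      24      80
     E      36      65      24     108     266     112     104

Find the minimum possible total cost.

Minimum total cost: 444

For any fixed open set, each client site goes to its cheapest open site; total = fixed + service.
{A, D}: M1→D 36, M2→D 26, M3→A 48, M4→D 18, M5→A 190, M6→D 24, M7→A 48. Service 390; fixed 54; total 444.
{C, D}: service 422 + fixed 29 = 451
{A, B, D}: M1→B 18, M2→D 26, M3→A 48, M4→D 18, M5→A 190, M6→D 24, M7→A 48. Service 372; fixed 80; total 452.
{A, B, C, D, E}: M1→B 18, M2→D 26, M3→E 24, M4→D 18, M5→A 190, M6→D 24, M7→A 48. Service 348; fixed 136; total 484.
No other subset beats 444.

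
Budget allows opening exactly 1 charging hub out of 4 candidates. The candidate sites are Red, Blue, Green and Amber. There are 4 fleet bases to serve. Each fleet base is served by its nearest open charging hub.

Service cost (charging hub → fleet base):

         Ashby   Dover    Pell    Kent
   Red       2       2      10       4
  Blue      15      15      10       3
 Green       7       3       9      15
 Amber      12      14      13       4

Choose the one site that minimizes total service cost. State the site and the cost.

With exactly 1 open, each fleet base uses its cheapest among the chosen.
{Red}: Ashby→Red 2, Dover→Red 2, Pell→Red 10, Kent→Red 4. Service cost 18.
{Green}: service cost 34
{Blue}: service cost 43
Among all 4 size-1 choices, {Red} is lowest.

Choose Red only; total service cost 18.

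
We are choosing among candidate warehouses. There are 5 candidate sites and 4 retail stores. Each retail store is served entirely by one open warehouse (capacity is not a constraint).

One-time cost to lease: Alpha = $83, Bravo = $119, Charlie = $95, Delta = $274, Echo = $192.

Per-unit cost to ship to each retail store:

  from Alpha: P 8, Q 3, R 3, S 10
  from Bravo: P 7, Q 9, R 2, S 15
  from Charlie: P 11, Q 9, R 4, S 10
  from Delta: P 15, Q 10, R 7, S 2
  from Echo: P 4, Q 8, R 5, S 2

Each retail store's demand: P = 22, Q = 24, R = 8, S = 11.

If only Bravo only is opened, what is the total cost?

Total cost: 670

Each retail store is assigned to its cheapest site among the open ones.
{Bravo}: P→Bravo 7·22=154, Q→Bravo 9·24=216, R→Bravo 2·8=16, S→Bravo 15·11=165. Service 551; fixed 119; total 670.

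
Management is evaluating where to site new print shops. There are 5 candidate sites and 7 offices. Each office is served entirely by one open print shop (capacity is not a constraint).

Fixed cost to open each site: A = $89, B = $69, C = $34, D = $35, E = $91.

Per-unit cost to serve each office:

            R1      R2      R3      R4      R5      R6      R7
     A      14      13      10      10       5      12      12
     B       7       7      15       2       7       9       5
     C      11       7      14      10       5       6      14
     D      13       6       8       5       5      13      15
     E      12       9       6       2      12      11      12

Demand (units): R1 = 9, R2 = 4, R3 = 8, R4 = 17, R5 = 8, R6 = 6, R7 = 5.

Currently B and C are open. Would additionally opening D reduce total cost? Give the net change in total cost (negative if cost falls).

Current service cost with {B, C}: 338.
Adding D: each office re-picks its cheapest; new service cost 286, saving 52.
Extra fixed cost: 35. Net change = 35 − 52 = -17.
(Totals: 441 → 424.)

Yes — net change −17 (cost falls by 17).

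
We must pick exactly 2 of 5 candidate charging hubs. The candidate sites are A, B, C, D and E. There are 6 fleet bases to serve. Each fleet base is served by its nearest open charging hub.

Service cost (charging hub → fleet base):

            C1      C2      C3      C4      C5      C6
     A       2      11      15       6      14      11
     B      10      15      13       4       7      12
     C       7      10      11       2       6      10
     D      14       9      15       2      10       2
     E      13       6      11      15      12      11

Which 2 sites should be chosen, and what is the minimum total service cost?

With exactly 2 open, each fleet base uses its cheapest among the chosen.
{C, D}: C1→C 7, C2→D 9, C3→C 11, C4→C 2, C5→C 6, C6→D 2. Service cost 37.
{A, D}: service cost 40
{A, C}: service cost 41
Among all 10 size-2 choices, {C, D} is lowest.

Choose C and D; total service cost 37.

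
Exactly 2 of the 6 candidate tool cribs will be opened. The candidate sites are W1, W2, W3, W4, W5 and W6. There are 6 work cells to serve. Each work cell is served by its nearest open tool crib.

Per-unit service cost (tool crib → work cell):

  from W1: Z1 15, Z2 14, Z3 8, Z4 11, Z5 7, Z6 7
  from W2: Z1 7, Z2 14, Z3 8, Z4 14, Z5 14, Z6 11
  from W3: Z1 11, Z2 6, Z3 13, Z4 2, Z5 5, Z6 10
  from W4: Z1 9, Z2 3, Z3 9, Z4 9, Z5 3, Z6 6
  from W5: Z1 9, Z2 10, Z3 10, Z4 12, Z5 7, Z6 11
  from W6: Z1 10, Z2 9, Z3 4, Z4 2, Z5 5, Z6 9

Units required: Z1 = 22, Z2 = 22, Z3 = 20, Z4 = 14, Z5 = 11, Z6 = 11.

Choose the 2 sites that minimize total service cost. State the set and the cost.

With exactly 2 open, each work cell uses its cheapest among the chosen.
{W4, W6}: Z1→W4 9·22=198, Z2→W4 3·22=66, Z3→W6 4·20=80, Z4→W6 2·14=28, Z5→W4 3·11=33, Z6→W4 6·11=66. Service cost 471.
{W3, W4}: service cost 571
{W2, W4}: service cost 605
Among all 15 size-2 choices, {W4, W6} is lowest.

Choose W4 and W6; total service cost 471.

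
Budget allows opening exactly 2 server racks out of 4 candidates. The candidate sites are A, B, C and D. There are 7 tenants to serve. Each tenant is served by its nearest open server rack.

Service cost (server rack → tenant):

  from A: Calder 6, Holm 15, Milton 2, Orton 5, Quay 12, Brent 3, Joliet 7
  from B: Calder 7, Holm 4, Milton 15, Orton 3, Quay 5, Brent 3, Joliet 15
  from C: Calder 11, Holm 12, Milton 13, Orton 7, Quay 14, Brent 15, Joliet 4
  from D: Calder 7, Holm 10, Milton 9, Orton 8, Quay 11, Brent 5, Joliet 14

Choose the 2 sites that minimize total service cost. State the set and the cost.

With exactly 2 open, each tenant uses its cheapest among the chosen.
{A, B}: Calder→A 6, Holm→B 4, Milton→A 2, Orton→B 3, Quay→B 5, Brent→A 3, Joliet→A 7. Service cost 30.
{B, C}: service cost 39
{A, C}: service cost 44
Among all 6 size-2 choices, {A, B} is lowest.

Choose A and B; total service cost 30.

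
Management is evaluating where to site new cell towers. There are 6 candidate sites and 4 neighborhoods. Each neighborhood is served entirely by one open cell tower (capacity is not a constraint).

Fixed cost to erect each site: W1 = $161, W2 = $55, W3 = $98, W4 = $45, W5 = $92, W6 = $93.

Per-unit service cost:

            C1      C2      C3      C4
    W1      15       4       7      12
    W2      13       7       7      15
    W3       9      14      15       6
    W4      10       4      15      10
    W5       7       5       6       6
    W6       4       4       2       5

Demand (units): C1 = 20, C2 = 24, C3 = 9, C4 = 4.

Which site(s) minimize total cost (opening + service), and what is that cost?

Open W6 only; minimum total cost 307.

For any fixed open set, each neighborhood goes to its cheapest open site; total = fixed + service.
{W6}: C1→W6 4·20=80, C2→W6 4·24=96, C3→W6 2·9=18, C4→W6 5·4=20. Service 214; fixed 93; total 307.
{W4, W6}: C1→W6 4·20=80, C2→W4 4·24=96, C3→W6 2·9=18, C4→W6 5·4=20. Service 214; fixed 138; total 352.
{W2, W6}: C1→W6 4·20=80, C2→W6 4·24=96, C3→W6 2·9=18, C4→W6 5·4=20. Service 214; fixed 148; total 362.
{W1, W2, W3, W4, W5, W6}: C1→W6 4·20=80, C2→W1 4·24=96, C3→W6 2·9=18, C4→W6 5·4=20. Service 214; fixed 544; total 758.
No other subset beats 307.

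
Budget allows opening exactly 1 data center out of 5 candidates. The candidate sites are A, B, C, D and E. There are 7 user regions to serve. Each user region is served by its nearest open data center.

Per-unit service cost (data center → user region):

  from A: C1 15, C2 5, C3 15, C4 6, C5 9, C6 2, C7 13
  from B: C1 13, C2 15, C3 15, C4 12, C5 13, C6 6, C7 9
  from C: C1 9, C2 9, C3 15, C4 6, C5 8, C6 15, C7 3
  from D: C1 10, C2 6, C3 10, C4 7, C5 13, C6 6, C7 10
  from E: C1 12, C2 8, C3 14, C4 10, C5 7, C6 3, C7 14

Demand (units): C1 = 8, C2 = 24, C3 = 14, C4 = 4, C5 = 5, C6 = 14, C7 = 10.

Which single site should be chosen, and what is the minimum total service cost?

With exactly 1 open, each user region uses its cheapest among the chosen.
{D}: C1→D 10·8=80, C2→D 6·24=144, C3→D 10·14=140, C4→D 7·4=28, C5→D 13·5=65, C6→D 6·14=84, C7→D 10·10=100. Service cost 641.
{A}: service cost 677
{E}: service cost 741
Among all 5 size-1 choices, {D} is lowest.

Choose D only; total service cost 641.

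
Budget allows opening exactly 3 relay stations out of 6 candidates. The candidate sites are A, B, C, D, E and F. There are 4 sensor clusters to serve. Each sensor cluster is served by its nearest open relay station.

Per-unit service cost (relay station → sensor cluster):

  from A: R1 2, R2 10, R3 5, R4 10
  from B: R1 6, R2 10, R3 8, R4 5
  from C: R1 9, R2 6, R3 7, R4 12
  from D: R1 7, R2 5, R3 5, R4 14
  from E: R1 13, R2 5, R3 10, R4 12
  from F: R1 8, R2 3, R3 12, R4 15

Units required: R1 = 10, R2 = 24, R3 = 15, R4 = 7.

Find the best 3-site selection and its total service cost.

Choose A, B and F; total service cost 202.

With exactly 3 open, each sensor cluster uses its cheapest among the chosen.
{A, B, F}: R1→A 2·10=20, R2→F 3·24=72, R3→A 5·15=75, R4→B 5·7=35. Service cost 202.
{A, C, F}: service cost 237
{A, D, F}: service cost 237
Among all 20 size-3 choices, {A, B, F} is lowest.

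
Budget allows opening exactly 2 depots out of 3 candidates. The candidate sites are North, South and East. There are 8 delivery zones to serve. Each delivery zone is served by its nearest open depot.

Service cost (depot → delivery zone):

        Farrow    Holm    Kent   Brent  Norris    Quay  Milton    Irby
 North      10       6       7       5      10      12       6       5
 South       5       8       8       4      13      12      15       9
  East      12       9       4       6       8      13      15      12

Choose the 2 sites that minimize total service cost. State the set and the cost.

Choose North and South; total service cost 55.

With exactly 2 open, each delivery zone uses its cheapest among the chosen.
{North, South}: Farrow→South 5, Holm→North 6, Kent→North 7, Brent→South 4, Norris→North 10, Quay→North 12, Milton→North 6, Irby→North 5. Service cost 55.
{North, East}: service cost 56
{South, East}: service cost 65
Among all 3 size-2 choices, {North, South} is lowest.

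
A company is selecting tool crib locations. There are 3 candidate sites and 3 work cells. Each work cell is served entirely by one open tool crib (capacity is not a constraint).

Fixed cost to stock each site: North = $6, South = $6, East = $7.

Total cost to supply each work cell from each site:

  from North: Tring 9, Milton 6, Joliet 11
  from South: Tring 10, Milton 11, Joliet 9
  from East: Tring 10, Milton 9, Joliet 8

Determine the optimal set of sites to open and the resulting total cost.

Open North only; minimum total cost 32.

For any fixed open set, each work cell goes to its cheapest open site; total = fixed + service.
{North}: Tring→North 9, Milton→North 6, Joliet→North 11. Service 26; fixed 6; total 32.
{East}: service 27 + fixed 7 = 34
{North, South}: service 24 + fixed 12 = 36
{North, South, East}: service 23 + fixed 19 = 42
No other subset beats 32.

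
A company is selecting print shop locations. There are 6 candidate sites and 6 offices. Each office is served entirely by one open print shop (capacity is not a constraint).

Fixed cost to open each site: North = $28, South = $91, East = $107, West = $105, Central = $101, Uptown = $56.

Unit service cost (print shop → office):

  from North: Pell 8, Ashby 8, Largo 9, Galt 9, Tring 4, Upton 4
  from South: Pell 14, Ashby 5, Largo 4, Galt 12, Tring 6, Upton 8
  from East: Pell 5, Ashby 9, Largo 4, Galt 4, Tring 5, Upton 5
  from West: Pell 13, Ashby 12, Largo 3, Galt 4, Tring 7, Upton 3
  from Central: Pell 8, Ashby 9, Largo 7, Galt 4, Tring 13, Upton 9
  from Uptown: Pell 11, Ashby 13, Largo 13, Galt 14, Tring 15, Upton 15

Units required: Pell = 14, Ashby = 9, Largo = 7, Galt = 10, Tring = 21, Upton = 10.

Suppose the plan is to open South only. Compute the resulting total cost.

Total cost: 686

Each office is assigned to its cheapest site among the open ones.
{South}: Pell→South 14·14=196, Ashby→South 5·9=45, Largo→South 4·7=28, Galt→South 12·10=120, Tring→South 6·21=126, Upton→South 8·10=80. Service 595; fixed 91; total 686.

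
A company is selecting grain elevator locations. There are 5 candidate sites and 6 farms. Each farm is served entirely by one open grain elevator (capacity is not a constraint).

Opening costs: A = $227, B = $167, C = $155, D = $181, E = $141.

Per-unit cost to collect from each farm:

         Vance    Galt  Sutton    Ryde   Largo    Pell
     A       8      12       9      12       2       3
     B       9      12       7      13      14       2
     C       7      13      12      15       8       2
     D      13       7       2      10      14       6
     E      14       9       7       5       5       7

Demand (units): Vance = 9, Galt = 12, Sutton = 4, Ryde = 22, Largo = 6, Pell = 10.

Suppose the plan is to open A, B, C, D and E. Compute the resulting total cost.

Each farm is assigned to its cheapest site among the open ones.
{A, B, C, D, E}: Vance→C 7·9=63, Galt→D 7·12=84, Sutton→D 2·4=8, Ryde→E 5·22=110, Largo→A 2·6=12, Pell→B 2·10=20. Service 297; fixed 871; total 1168.

Total cost: 1168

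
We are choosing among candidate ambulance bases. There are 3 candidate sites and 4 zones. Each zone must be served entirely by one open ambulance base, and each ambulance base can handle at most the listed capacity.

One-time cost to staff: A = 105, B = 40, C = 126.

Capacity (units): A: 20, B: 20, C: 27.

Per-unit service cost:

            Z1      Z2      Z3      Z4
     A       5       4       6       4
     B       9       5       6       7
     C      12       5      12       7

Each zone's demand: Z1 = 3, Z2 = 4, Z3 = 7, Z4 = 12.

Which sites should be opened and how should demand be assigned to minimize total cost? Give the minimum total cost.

Open {A, B}: Z1→A 5·3=15, Z2→A 4·4=16, Z3→B 6·7=42, Z4→A 4·12=48.
Loads: A carries 19/20, B carries 7/20. Service 121; fixed 145; total 266.
Next best feasible plan costs 270.

Minimum total cost: 266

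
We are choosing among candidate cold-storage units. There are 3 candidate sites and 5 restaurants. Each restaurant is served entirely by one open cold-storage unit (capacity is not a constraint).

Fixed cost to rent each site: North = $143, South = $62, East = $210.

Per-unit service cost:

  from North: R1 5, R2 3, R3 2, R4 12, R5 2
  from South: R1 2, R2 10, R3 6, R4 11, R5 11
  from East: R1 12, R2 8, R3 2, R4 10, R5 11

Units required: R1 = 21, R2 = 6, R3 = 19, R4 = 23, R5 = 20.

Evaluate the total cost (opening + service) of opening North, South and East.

Each restaurant is assigned to its cheapest site among the open ones.
{North, South, East}: R1→South 2·21=42, R2→North 3·6=18, R3→North 2·19=38, R4→East 10·23=230, R5→North 2·20=40. Service 368; fixed 415; total 783.

Total cost: 783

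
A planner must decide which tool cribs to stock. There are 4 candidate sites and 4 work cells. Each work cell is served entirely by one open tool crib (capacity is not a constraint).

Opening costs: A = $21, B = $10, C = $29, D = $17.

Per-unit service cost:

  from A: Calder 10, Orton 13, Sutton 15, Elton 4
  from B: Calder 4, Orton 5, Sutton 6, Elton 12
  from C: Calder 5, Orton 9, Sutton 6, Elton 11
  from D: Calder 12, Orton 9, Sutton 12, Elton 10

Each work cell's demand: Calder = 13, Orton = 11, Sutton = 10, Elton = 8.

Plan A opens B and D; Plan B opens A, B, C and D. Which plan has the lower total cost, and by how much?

Plan A is cheaper by 2.

Plan A: {B, D}: Calder→B 4·13=52, Orton→B 5·11=55, Sutton→B 6·10=60, Elton→D 10·8=80. Service 247; fixed 27; total 274.
Plan B: {A, B, C, D}: Calder→B 4·13=52, Orton→B 5·11=55, Sutton→B 6·10=60, Elton→A 4·8=32. Service 199; fixed 77; total 276.
Difference: |274 − 276| = 2.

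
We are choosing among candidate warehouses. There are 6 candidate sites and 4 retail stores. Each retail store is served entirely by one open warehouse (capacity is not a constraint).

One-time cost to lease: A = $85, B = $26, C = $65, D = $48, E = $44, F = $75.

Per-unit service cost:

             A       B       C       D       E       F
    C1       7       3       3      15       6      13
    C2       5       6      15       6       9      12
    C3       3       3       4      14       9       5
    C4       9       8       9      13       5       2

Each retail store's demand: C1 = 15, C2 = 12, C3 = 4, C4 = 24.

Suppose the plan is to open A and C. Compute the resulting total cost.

Each retail store is assigned to its cheapest site among the open ones.
{A, C}: C1→C 3·15=45, C2→A 5·12=60, C3→A 3·4=12, C4→A 9·24=216. Service 333; fixed 150; total 483.

Total cost: 483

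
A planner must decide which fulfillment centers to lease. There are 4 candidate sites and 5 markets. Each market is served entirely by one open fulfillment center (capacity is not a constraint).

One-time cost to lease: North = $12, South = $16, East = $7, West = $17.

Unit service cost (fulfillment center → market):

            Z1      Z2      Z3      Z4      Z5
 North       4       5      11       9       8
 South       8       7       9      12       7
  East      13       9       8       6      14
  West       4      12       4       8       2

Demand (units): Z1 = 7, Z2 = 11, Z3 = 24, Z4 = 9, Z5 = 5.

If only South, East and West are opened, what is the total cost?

Each market is assigned to its cheapest site among the open ones.
{South, East, West}: Z1→West 4·7=28, Z2→South 7·11=77, Z3→West 4·24=96, Z4→East 6·9=54, Z5→West 2·5=10. Service 265; fixed 40; total 305.

Total cost: 305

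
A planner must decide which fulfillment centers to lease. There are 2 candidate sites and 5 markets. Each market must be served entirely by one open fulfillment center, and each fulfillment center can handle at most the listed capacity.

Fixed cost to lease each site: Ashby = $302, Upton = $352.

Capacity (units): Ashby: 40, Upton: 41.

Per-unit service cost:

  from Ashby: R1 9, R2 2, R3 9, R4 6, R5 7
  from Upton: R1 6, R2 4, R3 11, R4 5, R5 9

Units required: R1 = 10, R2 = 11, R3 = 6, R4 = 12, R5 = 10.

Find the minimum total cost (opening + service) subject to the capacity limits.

Open {Ashby, Upton}: R1→Upton 6·10=60, R2→Ashby 2·11=22, R3→Ashby 9·6=54, R4→Upton 5·12=60, R5→Ashby 7·10=70.
Loads: Ashby carries 27/40, Upton carries 22/41. Service 266; fixed 654; total 920.
Next best feasible plan costs 932.

Minimum total cost: 920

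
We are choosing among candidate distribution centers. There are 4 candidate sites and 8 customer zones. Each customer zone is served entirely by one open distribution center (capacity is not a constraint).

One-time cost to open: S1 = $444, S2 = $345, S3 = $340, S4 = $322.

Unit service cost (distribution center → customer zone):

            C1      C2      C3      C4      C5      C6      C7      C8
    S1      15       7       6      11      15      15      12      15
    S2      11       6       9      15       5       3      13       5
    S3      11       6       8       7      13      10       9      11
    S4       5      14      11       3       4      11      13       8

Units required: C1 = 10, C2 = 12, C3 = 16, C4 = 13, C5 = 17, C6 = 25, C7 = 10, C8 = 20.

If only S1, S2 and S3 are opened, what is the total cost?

Total cost: 1848

Each customer zone is assigned to its cheapest site among the open ones.
{S1, S2, S3}: C1→S2 11·10=110, C2→S2 6·12=72, C3→S1 6·16=96, C4→S3 7·13=91, C5→S2 5·17=85, C6→S2 3·25=75, C7→S3 9·10=90, C8→S2 5·20=100. Service 719; fixed 1129; total 1848.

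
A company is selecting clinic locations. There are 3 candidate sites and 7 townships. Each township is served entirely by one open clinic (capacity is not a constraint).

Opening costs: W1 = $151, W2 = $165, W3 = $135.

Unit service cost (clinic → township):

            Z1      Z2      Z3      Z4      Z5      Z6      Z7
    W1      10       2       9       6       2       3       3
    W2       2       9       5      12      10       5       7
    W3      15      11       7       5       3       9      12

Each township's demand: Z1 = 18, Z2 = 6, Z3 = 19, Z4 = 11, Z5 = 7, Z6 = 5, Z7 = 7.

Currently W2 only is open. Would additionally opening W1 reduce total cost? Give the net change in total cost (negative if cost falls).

Current service cost with {W2}: 461.
Adding W1: each township re-picks its cheapest; new service cost 259, saving 202.
Extra fixed cost: 151. Net change = 151 − 202 = -51.
(Totals: 626 → 575.)

Yes — net change −51 (cost falls by 51).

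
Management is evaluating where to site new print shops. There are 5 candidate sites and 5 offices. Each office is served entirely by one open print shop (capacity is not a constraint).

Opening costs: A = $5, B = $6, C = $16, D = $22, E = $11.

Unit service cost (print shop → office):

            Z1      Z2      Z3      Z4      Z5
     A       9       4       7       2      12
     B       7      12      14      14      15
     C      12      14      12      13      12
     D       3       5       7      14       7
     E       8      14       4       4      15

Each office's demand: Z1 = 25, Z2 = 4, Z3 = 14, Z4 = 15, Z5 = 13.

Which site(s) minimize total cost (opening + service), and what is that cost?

Open A, D and E; minimum total cost 306.

For any fixed open set, each office goes to its cheapest open site; total = fixed + service.
{A, D, E}: Z1→D 3·25=75, Z2→A 4·4=16, Z3→E 4·14=56, Z4→A 2·15=30, Z5→D 7·13=91. Service 268; fixed 38; total 306.
{A, B, D, E}: Z1→D 3·25=75, Z2→A 4·4=16, Z3→E 4·14=56, Z4→A 2·15=30, Z5→D 7·13=91. Service 268; fixed 44; total 312.
{A, C, D, E}: Z1→D 3·25=75, Z2→A 4·4=16, Z3→E 4·14=56, Z4→A 2·15=30, Z5→D 7·13=91. Service 268; fixed 54; total 322.
{A, B, C, D, E}: Z1→D 3·25=75, Z2→A 4·4=16, Z3→E 4·14=56, Z4→A 2·15=30, Z5→D 7·13=91. Service 268; fixed 60; total 328.
No other subset beats 306.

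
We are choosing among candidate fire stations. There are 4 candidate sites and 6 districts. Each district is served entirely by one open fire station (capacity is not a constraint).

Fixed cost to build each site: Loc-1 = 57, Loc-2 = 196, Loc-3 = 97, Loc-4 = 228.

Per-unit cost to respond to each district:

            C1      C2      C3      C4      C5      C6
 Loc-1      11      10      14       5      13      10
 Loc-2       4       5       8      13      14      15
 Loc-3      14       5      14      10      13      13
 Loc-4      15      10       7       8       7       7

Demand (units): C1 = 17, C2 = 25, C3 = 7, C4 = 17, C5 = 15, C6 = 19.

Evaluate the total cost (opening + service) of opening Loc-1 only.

Total cost: 1062

Each district is assigned to its cheapest site among the open ones.
{Loc-1}: C1→Loc-1 11·17=187, C2→Loc-1 10·25=250, C3→Loc-1 14·7=98, C4→Loc-1 5·17=85, C5→Loc-1 13·15=195, C6→Loc-1 10·19=190. Service 1005; fixed 57; total 1062.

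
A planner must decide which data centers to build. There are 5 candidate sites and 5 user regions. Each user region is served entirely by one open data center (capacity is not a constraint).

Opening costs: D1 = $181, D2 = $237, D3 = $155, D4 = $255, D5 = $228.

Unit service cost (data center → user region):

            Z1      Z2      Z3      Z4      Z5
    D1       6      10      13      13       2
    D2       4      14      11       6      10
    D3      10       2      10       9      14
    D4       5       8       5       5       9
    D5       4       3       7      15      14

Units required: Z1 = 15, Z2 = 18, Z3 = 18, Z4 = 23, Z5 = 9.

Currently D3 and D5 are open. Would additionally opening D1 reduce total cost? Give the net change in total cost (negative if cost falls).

No — net change +73 (cost rises by 73).

Current service cost with {D3, D5}: 555.
Adding D1: each user region re-picks its cheapest; new service cost 447, saving 108.
Extra fixed cost: 181. Net change = 181 − 108 = 73.
(Totals: 938 → 1011.)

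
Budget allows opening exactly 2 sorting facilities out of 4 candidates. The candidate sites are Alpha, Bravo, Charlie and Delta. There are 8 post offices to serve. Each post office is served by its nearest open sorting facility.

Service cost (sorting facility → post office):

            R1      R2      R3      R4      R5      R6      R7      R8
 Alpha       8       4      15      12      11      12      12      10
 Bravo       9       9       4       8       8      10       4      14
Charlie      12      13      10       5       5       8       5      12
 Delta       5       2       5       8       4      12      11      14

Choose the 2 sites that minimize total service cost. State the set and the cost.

Choose Charlie and Delta; total service cost 46.

With exactly 2 open, each post office uses its cheapest among the chosen.
{Charlie, Delta}: R1→Delta 5, R2→Delta 2, R3→Delta 5, R4→Charlie 5, R5→Delta 4, R6→Charlie 8, R7→Charlie 5, R8→Charlie 12. Service cost 46.
{Bravo, Delta}: service cost 51
{Alpha, Charlie}: service cost 55
Among all 6 size-2 choices, {Charlie, Delta} is lowest.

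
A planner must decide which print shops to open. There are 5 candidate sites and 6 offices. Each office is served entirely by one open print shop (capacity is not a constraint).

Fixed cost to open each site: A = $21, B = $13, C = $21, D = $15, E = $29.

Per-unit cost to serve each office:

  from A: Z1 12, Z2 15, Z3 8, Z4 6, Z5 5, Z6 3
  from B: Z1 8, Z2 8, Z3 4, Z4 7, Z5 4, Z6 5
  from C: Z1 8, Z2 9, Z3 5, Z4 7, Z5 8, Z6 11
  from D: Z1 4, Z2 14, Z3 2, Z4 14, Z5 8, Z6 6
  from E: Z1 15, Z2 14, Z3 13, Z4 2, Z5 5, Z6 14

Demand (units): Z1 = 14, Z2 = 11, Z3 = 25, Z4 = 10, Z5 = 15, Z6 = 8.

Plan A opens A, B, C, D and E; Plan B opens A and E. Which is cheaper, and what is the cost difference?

Plan A is cheaper by 294.

Plan A: {A, B, C, D, E}: Z1→D 4·14=56, Z2→B 8·11=88, Z3→D 2·25=50, Z4→E 2·10=20, Z5→B 4·15=60, Z6→A 3·8=24. Service 298; fixed 99; total 397.
Plan B: {A, E}: Z1→A 12·14=168, Z2→E 14·11=154, Z3→A 8·25=200, Z4→E 2·10=20, Z5→A 5·15=75, Z6→A 3·8=24. Service 641; fixed 50; total 691.
Difference: |397 − 691| = 294.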